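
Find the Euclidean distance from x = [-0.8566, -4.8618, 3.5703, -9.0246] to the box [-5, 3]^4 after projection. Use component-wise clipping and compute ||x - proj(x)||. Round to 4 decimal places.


Project each component onto [-5, 3].
clip(-0.8566) = -0.8566, clip(-4.8618) = -4.8618, clip(3.5703) = 3.0, clip(-9.0246) = -5.0
Projection = [-0.8566, -4.8618, 3.0, -5.0]
Squared diffs: [0.0, 0.0, 0.3252, 16.1974]
Distance = sqrt(16.5226) = 4.0648


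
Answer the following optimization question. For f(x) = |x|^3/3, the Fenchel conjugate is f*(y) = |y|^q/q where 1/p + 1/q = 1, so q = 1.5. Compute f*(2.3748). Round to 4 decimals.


The conjugate exponent q satisfies 1/p + 1/q = 1.
p = 3, so q = 3/(3 - 1) = 1.5
|y|^q = 2.3748^1.5 = 3.6597
f*(2.3748) = 3.6597 / 1.5 = 2.4398


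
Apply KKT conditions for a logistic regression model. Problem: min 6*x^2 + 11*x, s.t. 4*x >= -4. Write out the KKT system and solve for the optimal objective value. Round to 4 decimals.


Step 1: Try lambda = 0 (constraint inactive).
Stationarity: 2*6*x + 11 = 0
x* = -11/(2*6) = -11/12 = -0.9167 (rounded; the exact value -11/12 is used below)
Check constraint: 4*-0.9167 = -3.6668 >= -4 -- satisfied.
Step 2: Compute optimal value.
f(x*) = 6*(-11/12)^2 + 11*(-11/12) = -5.0417


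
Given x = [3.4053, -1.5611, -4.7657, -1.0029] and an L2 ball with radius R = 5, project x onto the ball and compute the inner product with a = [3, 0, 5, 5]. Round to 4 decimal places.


Step 1: Compute ||x|| (intermediates to 6 decimals).
||x|| = sqrt(3.4053^2 + (-1.5611)^2 + (-4.7657)^2 + (-1.0029)^2) = 6.144168
Step 2: Project.
Since ||x|| > R, scale = R/||x|| = 5/6.144168 = 0.81378, proj(x) = scale * x
proj(x) = [2.771165, -1.270392, -3.878231, -0.81614]
Step 3: Dot product.
a^T * proj(x) = 3*2.771165 + 0*(-1.270392) + 5*(-3.878231) + 5*(-0.81614) = -15.1584


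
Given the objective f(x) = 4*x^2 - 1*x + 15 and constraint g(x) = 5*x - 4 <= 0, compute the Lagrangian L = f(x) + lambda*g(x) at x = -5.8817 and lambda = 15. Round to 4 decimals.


Step 1: Evaluate f(x).
f(-5.8817) = 4*(-5.8817)^2 - 1*(-5.8817) + 15 = 159.2593
Step 2: Evaluate g(x).
g(-5.8817) = 5*-5.8817 - 4 = -33.4085
Step 3: Compute Lagrangian.
L = 159.2593 + 15*-33.4085 = -341.8682


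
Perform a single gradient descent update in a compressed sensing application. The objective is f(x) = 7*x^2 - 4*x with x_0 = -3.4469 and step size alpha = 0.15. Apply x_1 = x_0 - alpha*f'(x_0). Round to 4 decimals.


We compute the gradient at x_0 and apply the update.
f'(x) = 14*x - 4
f'(-3.4469) = 14*-3.4469 - 4 = -52.2566
x_1 = -3.4469 - 0.15*-52.2566 = 4.3916


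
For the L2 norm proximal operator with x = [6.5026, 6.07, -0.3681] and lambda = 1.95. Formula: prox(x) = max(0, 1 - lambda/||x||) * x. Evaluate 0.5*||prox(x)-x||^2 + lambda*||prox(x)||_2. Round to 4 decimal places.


Step 1: Compute ||x||.
||x|| = 8.903
Step 2: Compute scaling factor.
scale = max(0, 1 - 1.95/8.903) = 0.781
Step 3: prox(x) = [5.0784, 4.7405, -0.2875]
||prox(x)|| = 6.953
Step 4: Proximal objective.
0.5*||prox-x||^2 = 1.9013
lambda*||prox|| = 13.5584
Total = 15.4597


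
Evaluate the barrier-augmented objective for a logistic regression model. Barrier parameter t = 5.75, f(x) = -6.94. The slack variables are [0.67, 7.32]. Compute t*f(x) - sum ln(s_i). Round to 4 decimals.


Step 1: Compute log-barrier.
ln values: [-0.4005, 1.9906]
phi = -(-0.4005 + 1.9906) = -1.5901
Step 2: Compute augmented objective.
t*f(x) = 5.75*-6.94 = -39.905
Total = -39.905 - 1.5901 = -41.4951


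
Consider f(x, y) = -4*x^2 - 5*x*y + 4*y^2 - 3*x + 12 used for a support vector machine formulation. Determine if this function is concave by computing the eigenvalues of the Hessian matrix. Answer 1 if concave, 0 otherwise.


The Hessian of f(x,y) = -4*x^2 - 5*x*y + 4*y^2 - 3*x + 12 is:
H = [[-8, -5], [-5, 8]]
Trace = -8 + 8 = 0
Determinant = -8*8 - (-5)^2 = -89
Discriminant = (0)^2 - 4*-89 = 356.0
Eigenvalues: lambda_1 = -9.434, lambda_2 = 9.434
The function is not concave.

0


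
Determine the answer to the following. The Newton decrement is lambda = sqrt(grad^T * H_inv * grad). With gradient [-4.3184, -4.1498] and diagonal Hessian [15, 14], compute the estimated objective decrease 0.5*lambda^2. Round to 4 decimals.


Step 1: H is diagonal, so H^(-1) * g = [-0.2879, -0.2964].
Step 2: g^T H^(-1) g = sum_i g_i^2 / H_ii
  = (-4.3184)^2/15 + (-4.1498)^2/14
  = 1.2432 + 1.2301 = 2.4733
Step 3: Objective decrease = 0.5 * g^T H^(-1) g = 1.2366


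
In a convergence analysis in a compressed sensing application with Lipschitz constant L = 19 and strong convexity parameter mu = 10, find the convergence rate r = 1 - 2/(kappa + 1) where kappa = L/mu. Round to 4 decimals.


Step 1: Compute the condition number.
kappa = L/mu = 19/10 = 1.9
Step 2: Compute the convergence rate.
r = 1 - 2/(kappa + 1) = 1 - 2*mu/(L + mu) = (L - mu)/(L + mu) = 9/29 = 0.3103


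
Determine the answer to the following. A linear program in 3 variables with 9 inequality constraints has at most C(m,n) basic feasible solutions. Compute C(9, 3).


Each vertex corresponds to some choice of n active constraints out of m, so the number of vertices is at most C(m, n) = m! / (n!(m-n)!).
m = 9, n = 3
Numerator: 9 * 8 * 7
Denominator: 3! = 6
C(9, 3) = 84


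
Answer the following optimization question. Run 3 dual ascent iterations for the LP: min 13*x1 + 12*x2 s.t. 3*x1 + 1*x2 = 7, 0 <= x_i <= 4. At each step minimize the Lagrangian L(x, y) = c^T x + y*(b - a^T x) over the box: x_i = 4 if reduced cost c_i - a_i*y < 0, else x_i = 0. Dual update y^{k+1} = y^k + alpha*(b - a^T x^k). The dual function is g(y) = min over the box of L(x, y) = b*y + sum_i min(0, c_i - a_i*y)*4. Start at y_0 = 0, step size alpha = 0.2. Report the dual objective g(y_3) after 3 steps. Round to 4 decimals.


Dual ascent for LP: min 13*x1 + 12*x2, 3*x1 + 1*x2 = 7, 0 <= x_i <= 4
Step 1: y^k = 0.0, reduced costs: (13.0, 12.0)
  x^k = (0.0, 0.0), subgradient = b - a^T x = 7.0
  y^{k+1} = 0.0 + 0.2*7.0 = 1.4
Step 2: y^k = 1.4, reduced costs: (8.8, 10.6)
  x^k = (0.0, 0.0), subgradient = b - a^T x = 7.0
  y^{k+1} = 1.4 + 0.2*7.0 = 2.8
Step 3: y^k = 2.8, reduced costs: (4.6, 9.2)
  x^k = (0.0, 0.0), subgradient = b - a^T x = 7.0
  y^{k+1} = 2.8 + 0.2*7.0 = 4.2
Dual objective at y_3 = 4.2: reduced costs (0.4, 7.8), box minimizer x = (0.0, 0.0)
g(y_3) = b*y + (c1 - a1*y)*x1 + (c2 - a2*y)*x2 = 7*4.2 + 0.4*0.0 + 7.8*0.0 = 29.4 + 0.0 + 0.0 = 29.4


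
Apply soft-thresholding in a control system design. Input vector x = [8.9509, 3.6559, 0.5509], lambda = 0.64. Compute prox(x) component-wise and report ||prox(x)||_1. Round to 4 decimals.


Soft-thresholding with lambda = 0.64:
prox(8.9509) = sign(8.9509)*max(|8.9509| - 0.64, 0) = 8.3109
prox(3.6559) = sign(3.6559)*max(|3.6559| - 0.64, 0) = 3.0159
prox(0.5509) = sign(0.5509)*max(|0.5509| - 0.64, 0) = 0.0
prox(x) = [8.3109, 3.0159, 0.0]
||prox(x)||_1 = 8.3109 + 3.0159 + 0.0 = 11.3268


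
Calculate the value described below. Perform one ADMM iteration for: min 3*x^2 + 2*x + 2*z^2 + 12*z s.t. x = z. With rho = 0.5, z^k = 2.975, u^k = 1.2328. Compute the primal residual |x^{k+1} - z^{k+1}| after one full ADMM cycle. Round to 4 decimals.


ADMM iteration with rho = 0.5, z^k = 2.975, u^k = 1.2328
Step 1: x-update.
Minimize 3*x^2 + 2*x + (0.5/2)*(x - 2.975 + 1.2328)^2
FOC: (2*3 + 0.5)*x = -2 + 0.5*(2.975 - 1.2328)
x^{k+1} = -0.1737
Step 2: z-update.
Minimize 2*z^2 + 12*z + (0.5/2)*(-0.1737 - z + 1.2328)^2
FOC: (2*2 + 0.5)*z = -12 + 0.5*(-0.1737 + 1.2328)
z^{k+1} = -2.549
Step 3: u-update.
u^{k+1} = 1.2328 - 0.1737 + 2.549 = 3.6081
Step 4: Primal residual = |-0.1737 + 2.549| = 2.3753


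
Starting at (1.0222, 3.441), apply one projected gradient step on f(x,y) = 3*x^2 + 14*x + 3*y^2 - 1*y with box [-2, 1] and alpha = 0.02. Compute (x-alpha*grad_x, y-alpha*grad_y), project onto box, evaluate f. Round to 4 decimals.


Step 1: Compute gradient at (1.0222, 3.441).
grad_x = 2*3*1.0222 + 14 = 20.1332
grad_y = 2*3*3.441 - 1 = 19.646
Step 2: Gradient step.
x_raw = 1.0222 - 0.02*20.1332 = 0.6195
y_raw = 3.441 - 0.02*19.646 = 3.0481
Step 3: Project onto [-2, 1].
x_proj = clip(0.6195) = 0.6195
y_proj = clip(3.0481) = 1.0
Step 4: Evaluate f.
f(0.6195, 1.0) = 11.825


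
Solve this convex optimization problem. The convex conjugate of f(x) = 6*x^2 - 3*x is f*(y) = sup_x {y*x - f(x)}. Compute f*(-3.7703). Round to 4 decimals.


f*(y) = sup_x {y*x - a*x^2 - b*x} = sup_x {(y-b)*x - a*x^2}
FOC: (y - b) - 2a*x = 0 => x* = (y - b)/(2a)
x* = (-3.7703 + 3)/(2*6) = -0.0642
f*(-3.7703) = (y-b)^2/(4a) = (-3.7703 + 3)^2/(4*6)
= 0.5934/24 = 0.0247


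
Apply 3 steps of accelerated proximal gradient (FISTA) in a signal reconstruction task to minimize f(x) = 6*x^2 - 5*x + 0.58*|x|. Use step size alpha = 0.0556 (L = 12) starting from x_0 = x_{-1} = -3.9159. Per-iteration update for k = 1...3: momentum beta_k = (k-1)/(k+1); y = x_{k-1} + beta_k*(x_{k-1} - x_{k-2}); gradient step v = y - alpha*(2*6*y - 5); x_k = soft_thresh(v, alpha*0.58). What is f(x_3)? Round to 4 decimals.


FISTA on f(x) = 6*x^2 - 5*x + 0.58*|x|
L = 12, alpha = 0.0556
Iteration 1: beta = 0.0, y = -3.9159 + 0.0*(-3.9159 + 3.9159) = -3.9159
  grad(y) = -51.9908, v = y - alpha*grad = -1.0252
  prox(v) = soft_thresh(-1.0252, 0.0322) = -0.993
Iteration 2: beta = 0.3333, y = -0.993 + 0.3333*(-0.993 + 3.9159) = -0.0187
  grad(y) = -5.2238, v = y - alpha*grad = 0.2718
  prox(v) = soft_thresh(0.2718, 0.0322) = 0.2395
Iteration 3: beta = 0.5, y = 0.2395 + 0.5*(0.2395 + 0.993) = 0.8558
  grad(y) = 5.2696, v = y - alpha*grad = 0.5628
  prox(v) = soft_thresh(0.5628, 0.0322) = 0.5306
f(x_3) = 6*0.5306^2 - 5*0.5306 + 0.58*|0.5306| = -0.6561


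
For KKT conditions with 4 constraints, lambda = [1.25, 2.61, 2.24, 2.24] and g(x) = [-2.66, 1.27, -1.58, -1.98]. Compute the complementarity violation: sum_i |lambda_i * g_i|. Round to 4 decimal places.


KKT complementary slackness check:
lambda_1 * g_1 = 1.25 * -2.66 = -3.325
lambda_2 * g_2 = 2.61 * 1.27 = 3.3147
lambda_3 * g_3 = 2.24 * -1.58 = -3.5392
lambda_4 * g_4 = 2.24 * -1.98 = -4.4352
Total violation = 3.325 + 3.3147 + 3.5392 + 4.4352 = 14.6141


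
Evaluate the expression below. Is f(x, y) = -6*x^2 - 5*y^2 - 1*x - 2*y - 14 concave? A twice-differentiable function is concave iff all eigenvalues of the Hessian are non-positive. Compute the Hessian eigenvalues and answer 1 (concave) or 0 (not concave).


The Hessian of f(x,y) = -6*x^2 - 5*y^2 - 1*x - 2*y - 14 is:
H = [[-12, 0], [0, -10]]
Trace = -12 - 10 = -22
Determinant = -12*-10 - (0)^2 = 120
Discriminant = (-22)^2 - 4*120 = 4.0
Eigenvalues: lambda_1 = -12.0, lambda_2 = -10.0
The function is concave.

1


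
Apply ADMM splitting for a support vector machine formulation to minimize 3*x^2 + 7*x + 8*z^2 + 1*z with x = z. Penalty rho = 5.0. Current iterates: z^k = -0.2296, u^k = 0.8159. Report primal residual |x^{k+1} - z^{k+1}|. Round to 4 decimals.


ADMM iteration with rho = 5.0, z^k = -0.2296, u^k = 0.8159
Step 1: x-update.
Minimize 3*x^2 + 7*x + (5.0/2)*(x + 0.2296 + 0.8159)^2
FOC: (2*3 + 5.0)*x = -7 + 5.0*(-0.2296 - 0.8159)
x^{k+1} = -1.1116
Step 2: z-update.
Minimize 8*z^2 + 1*z + (5.0/2)*(-1.1116 - z + 0.8159)^2
FOC: (2*8 + 5.0)*z = -1 + 5.0*(-1.1116 + 0.8159)
z^{k+1} = -0.118
Step 3: u-update.
u^{k+1} = 0.8159 - 1.1116 + 0.118 = -0.1777
Step 4: Primal residual = |-1.1116 + 0.118| = 0.9936


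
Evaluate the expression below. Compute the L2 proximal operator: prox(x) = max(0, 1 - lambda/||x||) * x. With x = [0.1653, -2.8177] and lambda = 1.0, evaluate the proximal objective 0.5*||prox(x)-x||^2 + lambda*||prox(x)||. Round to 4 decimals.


Step 1: Compute ||x||.
||x|| = 2.8225
Step 2: Compute scaling factor.
scale = max(0, 1 - 1.0/2.8225) = 0.6457
Step 3: prox(x) = [0.1067, -1.8194]
||prox(x)|| = 1.8225
Step 4: Proximal objective.
0.5*||prox-x||^2 = 0.5
lambda*||prox|| = 1.8225
Total = 2.3225


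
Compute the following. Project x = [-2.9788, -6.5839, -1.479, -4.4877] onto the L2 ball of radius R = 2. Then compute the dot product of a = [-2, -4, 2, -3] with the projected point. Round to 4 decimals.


Step 1: Compute ||x|| (intermediates to 6 decimals).
||x|| = sqrt((-2.9788)^2 + (-6.5839)^2 + (-1.479)^2 + (-4.4877)^2) = 8.634111
Step 2: Project.
Since ||x|| > R, scale = R/||x|| = 2/8.634111 = 0.231639, proj(x) = scale * x
proj(x) = [-0.690006, -1.525088, -0.342594, -1.039526]
Step 3: Dot product.
a^T * proj(x) = -2*(-0.690006) - 4*(-1.525088) + 2*(-0.342594) - 3*(-1.039526) = 9.9138


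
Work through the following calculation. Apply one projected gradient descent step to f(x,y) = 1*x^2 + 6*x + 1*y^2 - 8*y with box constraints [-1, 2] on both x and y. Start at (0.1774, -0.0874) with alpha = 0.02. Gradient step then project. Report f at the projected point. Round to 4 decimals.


Step 1: Compute gradient at (0.1774, -0.0874).
grad_x = 2*1*0.1774 + 6 = 6.3548
grad_y = 2*1*-0.0874 - 8 = -8.1748
Step 2: Gradient step.
x_raw = 0.1774 - 0.02*6.3548 = 0.0503
y_raw = -0.0874 - 0.02*-8.1748 = 0.0761
Step 3: Project onto [-1, 2].
x_proj = clip(0.0503) = 0.0503
y_proj = clip(0.0761) = 0.0761
Step 4: Evaluate f.
f(0.0503, 0.0761) = -0.2986


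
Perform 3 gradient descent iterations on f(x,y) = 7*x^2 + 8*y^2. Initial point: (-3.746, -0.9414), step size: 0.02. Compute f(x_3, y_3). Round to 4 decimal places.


Gradient descent on f(x,y) = 7*x^2 + 8*y^2.
Starting point: (-3.746, -0.9414), alpha = 0.02
Step 1: grad_x = 2*7*-3.746 = -52.444, grad_y = 2*8*-0.9414 = -15.0624
  x_1 = -3.746 - 0.02*-52.444 = -2.6971
  y_1 = -0.9414 - 0.02*-15.0624 = -0.6402
Step 2: grad_x = 2*7*-2.6971 = -37.7597, grad_y = 2*8*-0.6402 = -10.2424
  x_2 = -2.6971 - 0.02*-37.7597 = -1.9419
  y_2 = -0.6402 - 0.02*-10.2424 = -0.4353
Step 3: grad_x = 2*7*-1.9419 = -27.187, grad_y = 2*8*-0.4353 = -6.9649
  x_3 = -1.9419 - 0.02*-27.187 = -1.3982
  y_3 = -0.4353 - 0.02*-6.9649 = -0.296
f(-1.3982, -0.296) = 7*(-1.3982)^2 + 8*(-0.296)^2 = 14.3854


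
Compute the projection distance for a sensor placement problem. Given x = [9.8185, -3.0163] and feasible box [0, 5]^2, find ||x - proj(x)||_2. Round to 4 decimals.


Project each component onto [0, 5].
clip(9.8185) = 5.0, clip(-3.0163) = 0.0
Projection = [5.0, 0.0]
Squared diffs: [23.2179, 9.0981]
Distance = sqrt(32.316) = 5.6847


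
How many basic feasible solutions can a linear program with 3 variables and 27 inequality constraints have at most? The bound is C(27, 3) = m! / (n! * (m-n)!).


Each vertex corresponds to some choice of n active constraints out of m, so the number of vertices is at most C(m, n) = m! / (n!(m-n)!).
m = 27, n = 3
Numerator: 27 * 26 * 25
Denominator: 3! = 6
C(27, 3) = 2925


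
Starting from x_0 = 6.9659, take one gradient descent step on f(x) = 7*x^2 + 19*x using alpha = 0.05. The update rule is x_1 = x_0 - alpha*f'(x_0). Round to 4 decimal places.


We compute the gradient at x_0 and apply the update.
f'(x) = 14*x + 19
f'(6.9659) = 14*6.9659 + 19 = 116.5226
x_1 = 6.9659 - 0.05*116.5226 = 1.1398


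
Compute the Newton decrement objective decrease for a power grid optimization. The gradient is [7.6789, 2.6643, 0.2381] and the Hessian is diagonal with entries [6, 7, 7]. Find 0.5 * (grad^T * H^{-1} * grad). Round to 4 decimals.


Step 1: H is diagonal, so H^(-1) * g = [1.2798, 0.3806, 0.034].
Step 2: g^T H^(-1) g = sum_i g_i^2 / H_ii
  = (7.6789)^2/6 + (2.6643)^2/7 + (0.2381)^2/7
  = 9.8276 + 1.0141 + 0.0081 = 10.8498
Step 3: Objective decrease = 0.5 * g^T H^(-1) g = 5.4249


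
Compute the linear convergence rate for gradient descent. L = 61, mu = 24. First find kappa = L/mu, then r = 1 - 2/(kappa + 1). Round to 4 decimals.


Step 1: Compute the condition number.
kappa = L/mu = 61/24 = 2.5417
Step 2: Compute the convergence rate.
r = 1 - 2/(kappa + 1) = 1 - 2*mu/(L + mu) = (L - mu)/(L + mu) = 37/85 = 0.4353


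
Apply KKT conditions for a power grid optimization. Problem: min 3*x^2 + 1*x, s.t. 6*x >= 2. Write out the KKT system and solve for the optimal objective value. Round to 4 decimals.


Step 1: Try lambda = 0 (constraint inactive).
x_unc = -1/(2*3) = -0.1667
Check: 6*-0.1667 = -1.0002 < 2 -- violated!
Step 2: Constraint must be active: 6*x = 2
x* = 2/6 = 1/3 = 0.3333 (rounded; the exact value 1/3 is used below)
lambda = (2*3*(1/3) + 1)/6 = 0.5
Step 3: Compute optimal value.
f(x*) = 3*(1/3)^2 + 1*(1/3) = 0.6667


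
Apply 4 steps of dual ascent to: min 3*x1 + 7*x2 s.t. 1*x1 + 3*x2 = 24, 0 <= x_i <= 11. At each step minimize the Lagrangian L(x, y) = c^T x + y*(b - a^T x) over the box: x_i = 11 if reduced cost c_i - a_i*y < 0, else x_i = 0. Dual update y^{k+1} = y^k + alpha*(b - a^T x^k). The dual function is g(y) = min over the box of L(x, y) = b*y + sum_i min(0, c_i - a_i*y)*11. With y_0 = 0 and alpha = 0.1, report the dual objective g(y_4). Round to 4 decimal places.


Dual ascent for LP: min 3*x1 + 7*x2, 1*x1 + 3*x2 = 24, 0 <= x_i <= 11
Step 1: y^k = 0.0, reduced costs: (3.0, 7.0)
  x^k = (0.0, 0.0), subgradient = b - a^T x = 24.0
  y^{k+1} = 0.0 + 0.1*24.0 = 2.4
Step 2: y^k = 2.4, reduced costs: (0.6, -0.2)
  x^k = (0.0, 11.0), subgradient = b - a^T x = -9.0
  y^{k+1} = 2.4 + 0.1*-9.0 = 1.5
Step 3: y^k = 1.5, reduced costs: (1.5, 2.5)
  x^k = (0.0, 0.0), subgradient = b - a^T x = 24.0
  y^{k+1} = 1.5 + 0.1*24.0 = 3.9
Step 4: y^k = 3.9, reduced costs: (-0.9, -4.7)
  x^k = (11.0, 11.0), subgradient = b - a^T x = -20.0
  y^{k+1} = 3.9 + 0.1*-20.0 = 1.9
Dual objective at y_4 = 1.9: reduced costs (1.1, 1.3), box minimizer x = (0.0, 0.0)
g(y_4) = b*y + (c1 - a1*y)*x1 + (c2 - a2*y)*x2 = 24*1.9 + 1.1*0.0 + 1.3*0.0 = 45.6 + 0.0 + 0.0 = 45.6


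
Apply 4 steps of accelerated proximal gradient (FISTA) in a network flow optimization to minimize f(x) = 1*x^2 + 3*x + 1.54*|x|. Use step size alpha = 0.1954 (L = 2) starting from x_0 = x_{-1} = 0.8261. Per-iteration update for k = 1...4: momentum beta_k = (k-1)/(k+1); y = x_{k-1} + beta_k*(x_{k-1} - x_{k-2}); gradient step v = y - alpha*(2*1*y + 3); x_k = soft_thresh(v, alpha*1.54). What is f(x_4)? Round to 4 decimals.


FISTA on f(x) = 1*x^2 + 3*x + 1.54*|x|
L = 2, alpha = 0.1954
Iteration 1: beta = 0.0, y = 0.8261 + 0.0*(0.8261 - 0.8261) = 0.8261
  grad(y) = 4.6522, v = y - alpha*grad = -0.0829
  prox(v) = soft_thresh(-0.0829, 0.3009) = 0.0
Iteration 2: beta = 0.3333, y = 0.0 + 0.3333*(0.0 - 0.8261) = -0.2754
  grad(y) = 2.4493, v = y - alpha*grad = -0.754
  prox(v) = soft_thresh(-0.754, 0.3009) = -0.453
Iteration 3: beta = 0.5, y = -0.453 + 0.5*(-0.453 - 0.0) = -0.6796
  grad(y) = 1.6409, v = y - alpha*grad = -1.0002
  prox(v) = soft_thresh(-1.0002, 0.3009) = -0.6993
Iteration 4: beta = 0.6, y = -0.6993 + 0.6*(-0.6993 + 0.453) = -0.847
  grad(y) = 1.306, v = y - alpha*grad = -1.1022
  prox(v) = soft_thresh(-1.1022, 0.3009) = -0.8013
f(x_4) = 1*(-0.8013)^2 + 3*(-0.8013) + 1.54*|-0.8013| = -0.5278


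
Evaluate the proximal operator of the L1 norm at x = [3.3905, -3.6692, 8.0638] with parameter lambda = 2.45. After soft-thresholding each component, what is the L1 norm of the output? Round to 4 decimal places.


Soft-thresholding with lambda = 2.45:
prox(3.3905) = sign(3.3905)*max(|3.3905| - 2.45, 0) = 0.9405
prox(-3.6692) = sign(-3.6692)*max(|-3.6692| - 2.45, 0) = -1.2192
prox(8.0638) = sign(8.0638)*max(|8.0638| - 2.45, 0) = 5.6138
prox(x) = [0.9405, -1.2192, 5.6138]
||prox(x)||_1 = 0.9405 + 1.2192 + 5.6138 = 7.7735


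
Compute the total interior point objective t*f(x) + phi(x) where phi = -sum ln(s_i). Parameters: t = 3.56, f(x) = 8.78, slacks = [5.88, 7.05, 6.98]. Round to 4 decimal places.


Step 1: Compute log-barrier.
ln values: [1.7716, 1.953, 1.943]
phi = -(1.7716 + 1.953 + 1.943) = -5.6676
Step 2: Compute augmented objective.
t*f(x) = 3.56*8.78 = 31.2568
Total = 31.2568 - 5.6676 = 25.5892


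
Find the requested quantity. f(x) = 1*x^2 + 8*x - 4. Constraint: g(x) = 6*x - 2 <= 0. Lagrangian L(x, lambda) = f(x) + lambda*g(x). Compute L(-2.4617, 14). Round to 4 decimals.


Step 1: Evaluate f(x).
f(-2.4617) = 1*(-2.4617)^2 + 8*(-2.4617) - 4 = -17.6336
Step 2: Evaluate g(x).
g(-2.4617) = 6*-2.4617 - 2 = -16.7702
Step 3: Compute Lagrangian.
L = -17.6336 + 14*-16.7702 = -252.4164


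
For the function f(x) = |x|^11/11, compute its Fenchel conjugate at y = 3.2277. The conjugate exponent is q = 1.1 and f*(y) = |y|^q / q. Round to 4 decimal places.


The conjugate exponent q satisfies 1/p + 1/q = 1.
p = 11, so q = 11/(11 - 1) = 1.1
|y|^q = 3.2277^1.1 = 3.629
f*(3.2277) = 3.629 / 1.1 = 3.2991


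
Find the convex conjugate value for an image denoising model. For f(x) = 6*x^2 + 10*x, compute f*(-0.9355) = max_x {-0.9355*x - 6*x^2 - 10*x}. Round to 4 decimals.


f*(y) = sup_x {y*x - a*x^2 - b*x} = sup_x {(y-b)*x - a*x^2}
FOC: (y - b) - 2a*x = 0 => x* = (y - b)/(2a)
x* = (-0.9355 - 10)/(2*6) = -0.9113
f*(-0.9355) = (y-b)^2/(4a) = (-0.9355 - 10)^2/(4*6)
= 119.5852/24 = 4.9827


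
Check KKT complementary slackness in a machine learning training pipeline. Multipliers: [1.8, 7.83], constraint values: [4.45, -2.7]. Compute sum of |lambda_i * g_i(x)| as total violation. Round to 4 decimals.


KKT complementary slackness check:
lambda_1 * g_1 = 1.8 * 4.45 = 8.01
lambda_2 * g_2 = 7.83 * -2.7 = -21.141
Total violation = 8.01 + 21.141 = 29.151


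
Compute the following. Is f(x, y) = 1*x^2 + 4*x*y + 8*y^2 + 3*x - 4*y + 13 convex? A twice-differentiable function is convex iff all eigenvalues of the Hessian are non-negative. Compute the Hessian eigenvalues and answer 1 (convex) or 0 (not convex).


The Hessian of f(x,y) = 1*x^2 + 4*x*y + 8*y^2 + 3*x - 4*y + 13 is:
H = [[2, 4], [4, 16]]
Trace = 2 + 16 = 18
Determinant = 2*16 - (4)^2 = 16
Discriminant = (18)^2 - 4*16 = 260.0
Eigenvalues: lambda_1 = 0.9377, lambda_2 = 17.0623
The function is convex.

1


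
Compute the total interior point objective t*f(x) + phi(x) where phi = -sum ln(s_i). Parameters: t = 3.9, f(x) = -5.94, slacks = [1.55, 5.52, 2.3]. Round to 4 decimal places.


Step 1: Compute log-barrier.
ln values: [0.4383, 1.7084, 0.8329]
phi = -(0.4383 + 1.7084 + 0.8329) = -2.9795
Step 2: Compute augmented objective.
t*f(x) = 3.9*-5.94 = -23.166
Total = -23.166 - 2.9795 = -26.1455


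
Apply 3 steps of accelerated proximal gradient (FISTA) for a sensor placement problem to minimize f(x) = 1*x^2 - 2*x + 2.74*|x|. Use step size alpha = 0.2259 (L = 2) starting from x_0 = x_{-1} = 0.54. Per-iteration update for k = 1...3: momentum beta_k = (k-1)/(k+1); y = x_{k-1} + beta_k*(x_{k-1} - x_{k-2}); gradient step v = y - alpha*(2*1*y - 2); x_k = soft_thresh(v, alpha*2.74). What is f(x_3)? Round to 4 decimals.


FISTA on f(x) = 1*x^2 - 2*x + 2.74*|x|
L = 2, alpha = 0.2259
Iteration 1: beta = 0.0, y = 0.54 + 0.0*(0.54 - 0.54) = 0.54
  grad(y) = -0.92, v = y - alpha*grad = 0.7478
  prox(v) = soft_thresh(0.7478, 0.619) = 0.1289
Iteration 2: beta = 0.3333, y = 0.1289 + 0.3333*(0.1289 - 0.54) = -0.0082
  grad(y) = -2.0164, v = y - alpha*grad = 0.4473
  prox(v) = soft_thresh(0.4473, 0.619) = 0.0
Iteration 3: beta = 0.5, y = 0.0 + 0.5*(0.0 - 0.1289) = -0.0644
  grad(y) = -2.1289, v = y - alpha*grad = 0.4165
  prox(v) = soft_thresh(0.4165, 0.619) = 0.0
f(x_3) = 1*0.0^2 - 2*0.0 + 2.74*|0.0| = 0.0


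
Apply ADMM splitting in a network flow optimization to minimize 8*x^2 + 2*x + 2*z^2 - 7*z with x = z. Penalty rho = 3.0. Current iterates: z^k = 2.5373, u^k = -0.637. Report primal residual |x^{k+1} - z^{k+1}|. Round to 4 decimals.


ADMM iteration with rho = 3.0, z^k = 2.5373, u^k = -0.637
Step 1: x-update.
Minimize 8*x^2 + 2*x + (3.0/2)*(x - 2.5373 - 0.637)^2
FOC: (2*8 + 3.0)*x = -2 + 3.0*(2.5373 + 0.637)
x^{k+1} = 0.3959
Step 2: z-update.
Minimize 2*z^2 - 7*z + (3.0/2)*(0.3959 - z - 0.637)^2
FOC: (2*2 + 3.0)*z = 7 + 3.0*(0.3959 - 0.637)
z^{k+1} = 0.8967
Step 3: u-update.
u^{k+1} = -0.637 + 0.3959 - 0.8967 = -1.1377
Step 4: Primal residual = |0.3959 - 0.8967| = 0.5007


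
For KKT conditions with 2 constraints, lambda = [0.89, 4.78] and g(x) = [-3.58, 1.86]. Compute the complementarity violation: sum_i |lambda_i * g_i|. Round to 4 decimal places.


KKT complementary slackness check:
lambda_1 * g_1 = 0.89 * -3.58 = -3.1862
lambda_2 * g_2 = 4.78 * 1.86 = 8.8908
Total violation = 3.1862 + 8.8908 = 12.077


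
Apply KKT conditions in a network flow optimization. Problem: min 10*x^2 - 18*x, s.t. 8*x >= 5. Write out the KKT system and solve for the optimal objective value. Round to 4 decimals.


Step 1: Try lambda = 0 (constraint inactive).
Stationarity: 2*10*x - 18 = 0
x* = 18/(2*10) = 0.9
Check constraint: 8*0.9 = 7.2 >= 5 -- satisfied.
Step 2: Compute optimal value.
f(x*) = 10*0.9^2 - 18*0.9 = -8.1


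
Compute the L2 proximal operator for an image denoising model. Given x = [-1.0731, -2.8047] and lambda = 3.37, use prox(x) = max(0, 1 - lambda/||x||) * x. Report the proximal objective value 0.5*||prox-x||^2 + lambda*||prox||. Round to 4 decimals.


Step 1: Compute ||x||.
||x|| = 3.003
Step 2: Compute scaling factor.
scale = max(0, 1 - 3.37/3.003) = 0.0
Step 3: prox(x) = [-0.0, -0.0]
||prox(x)|| = 0.0
Step 4: Proximal objective.
0.5*||prox-x||^2 = 4.5089
lambda*||prox|| = 0.0
Total = 4.5089


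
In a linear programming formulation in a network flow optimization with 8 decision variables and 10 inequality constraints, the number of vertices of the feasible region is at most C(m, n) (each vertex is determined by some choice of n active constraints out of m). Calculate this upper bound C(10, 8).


Each vertex corresponds to some choice of n active constraints out of m, so the number of vertices is at most C(m, n) = m! / (n!(m-n)!).
m = 10, n = 8
Numerator: 10 * 9 * 8 * 7 * 6 * 5 * 4 * 3
Denominator: 8! = 40320
C(10, 8) = 45


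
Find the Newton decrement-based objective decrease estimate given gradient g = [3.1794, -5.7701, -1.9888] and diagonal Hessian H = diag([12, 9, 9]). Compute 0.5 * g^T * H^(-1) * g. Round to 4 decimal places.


Step 1: H is diagonal, so H^(-1) * g = [0.265, -0.6411, -0.221].
Step 2: g^T H^(-1) g = sum_i g_i^2 / H_ii
  = (3.1794)^2/12 + (-5.7701)^2/9 + (-1.9888)^2/9
  = 0.8424 + 3.6993 + 0.4395 = 4.9812
Step 3: Objective decrease = 0.5 * g^T H^(-1) g = 2.4906


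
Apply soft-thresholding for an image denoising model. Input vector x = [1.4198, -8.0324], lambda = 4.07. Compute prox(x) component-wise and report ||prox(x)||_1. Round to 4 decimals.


Soft-thresholding with lambda = 4.07:
prox(1.4198) = sign(1.4198)*max(|1.4198| - 4.07, 0) = 0.0
prox(-8.0324) = sign(-8.0324)*max(|-8.0324| - 4.07, 0) = -3.9624
prox(x) = [0.0, -3.9624]
||prox(x)||_1 = 0.0 + 3.9624 = 3.9624


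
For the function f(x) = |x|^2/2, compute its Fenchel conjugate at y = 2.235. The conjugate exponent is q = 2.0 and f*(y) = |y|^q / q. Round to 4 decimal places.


The conjugate exponent q satisfies 1/p + 1/q = 1.
p = 2, so q = 2/(2 - 1) = 2.0
|y|^q = 2.235^2.0 = 4.9952
f*(2.235) = 4.9952 / 2.0 = 2.4976


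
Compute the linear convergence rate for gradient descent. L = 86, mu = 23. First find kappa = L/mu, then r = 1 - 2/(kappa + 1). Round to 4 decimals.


Step 1: Compute the condition number.
kappa = L/mu = 86/23 = 3.7391
Step 2: Compute the convergence rate.
r = 1 - 2/(kappa + 1) = 1 - 2*mu/(L + mu) = (L - mu)/(L + mu) = 63/109 = 0.578


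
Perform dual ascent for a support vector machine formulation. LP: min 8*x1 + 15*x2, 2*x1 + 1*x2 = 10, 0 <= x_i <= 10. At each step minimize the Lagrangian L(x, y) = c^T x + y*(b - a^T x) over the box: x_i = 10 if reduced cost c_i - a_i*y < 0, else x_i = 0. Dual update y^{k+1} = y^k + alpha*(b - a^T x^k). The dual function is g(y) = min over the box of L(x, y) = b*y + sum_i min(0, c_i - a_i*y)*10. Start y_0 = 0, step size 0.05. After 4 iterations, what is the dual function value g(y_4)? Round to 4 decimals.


Dual ascent for LP: min 8*x1 + 15*x2, 2*x1 + 1*x2 = 10, 0 <= x_i <= 10
Step 1: y^k = 0.0, reduced costs: (8.0, 15.0)
  x^k = (0.0, 0.0), subgradient = b - a^T x = 10.0
  y^{k+1} = 0.0 + 0.05*10.0 = 0.5
Step 2: y^k = 0.5, reduced costs: (7.0, 14.5)
  x^k = (0.0, 0.0), subgradient = b - a^T x = 10.0
  y^{k+1} = 0.5 + 0.05*10.0 = 1.0
Step 3: y^k = 1.0, reduced costs: (6.0, 14.0)
  x^k = (0.0, 0.0), subgradient = b - a^T x = 10.0
  y^{k+1} = 1.0 + 0.05*10.0 = 1.5
Step 4: y^k = 1.5, reduced costs: (5.0, 13.5)
  x^k = (0.0, 0.0), subgradient = b - a^T x = 10.0
  y^{k+1} = 1.5 + 0.05*10.0 = 2.0
Dual objective at y_4 = 2.0: reduced costs (4.0, 13.0), box minimizer x = (0.0, 0.0)
g(y_4) = b*y + (c1 - a1*y)*x1 + (c2 - a2*y)*x2 = 10*2.0 + 4.0*0.0 + 13.0*0.0 = 20.0 + 0.0 + 0.0 = 20.0


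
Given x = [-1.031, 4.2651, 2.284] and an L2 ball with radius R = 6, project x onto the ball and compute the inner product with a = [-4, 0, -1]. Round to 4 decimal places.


Step 1: Compute ||x|| (intermediates to 6 decimals).
||x|| = sqrt((-1.031)^2 + 4.2651^2 + 2.284^2) = 4.946786
Step 2: Project.
Since ||x|| <= R, proj = x (no scaling needed).
proj(x) = [-1.031, 4.2651, 2.284]
Step 3: Dot product.
a^T * proj(x) = -4*(-1.031) + 0*4.2651 - 1*2.284 = 1.84


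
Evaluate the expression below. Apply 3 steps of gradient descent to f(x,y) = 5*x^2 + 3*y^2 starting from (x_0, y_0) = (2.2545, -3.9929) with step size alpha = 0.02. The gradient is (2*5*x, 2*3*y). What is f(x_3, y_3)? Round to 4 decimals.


Gradient descent on f(x,y) = 5*x^2 + 3*y^2.
Starting point: (2.2545, -3.9929), alpha = 0.02
Step 1: grad_x = 2*5*2.2545 = 22.545, grad_y = 2*3*-3.9929 = -23.9574
  x_1 = 2.2545 - 0.02*22.545 = 1.8036
  y_1 = -3.9929 - 0.02*-23.9574 = -3.5138
Step 2: grad_x = 2*5*1.8036 = 18.036, grad_y = 2*3*-3.5138 = -21.0825
  x_2 = 1.8036 - 0.02*18.036 = 1.4429
  y_2 = -3.5138 - 0.02*-21.0825 = -3.0921
Step 3: grad_x = 2*5*1.4429 = 14.4288, grad_y = 2*3*-3.0921 = -18.5526
  x_3 = 1.4429 - 0.02*14.4288 = 1.1543
  y_3 = -3.0921 - 0.02*-18.5526 = -2.721
f(1.1543, -2.721) = 5*1.1543^2 + 3*(-2.721)^2 = 28.8744


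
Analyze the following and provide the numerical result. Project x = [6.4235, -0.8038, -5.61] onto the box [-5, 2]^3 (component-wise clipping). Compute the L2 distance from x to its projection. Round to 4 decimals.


Project each component onto [-5, 2].
clip(6.4235) = 2.0, clip(-0.8038) = -0.8038, clip(-5.61) = -5.0
Projection = [2.0, -0.8038, -5.0]
Squared diffs: [19.5674, 0.0, 0.3721]
Distance = sqrt(19.9395) = 4.4654


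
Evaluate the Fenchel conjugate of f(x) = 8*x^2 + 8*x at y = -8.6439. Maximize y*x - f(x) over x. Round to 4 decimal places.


f*(y) = sup_x {y*x - a*x^2 - b*x} = sup_x {(y-b)*x - a*x^2}
FOC: (y - b) - 2a*x = 0 => x* = (y - b)/(2a)
x* = (-8.6439 - 8)/(2*8) = -1.0402
f*(-8.6439) = (y-b)^2/(4a) = (-8.6439 - 8)^2/(4*8)
= 277.0194/32 = 8.6569


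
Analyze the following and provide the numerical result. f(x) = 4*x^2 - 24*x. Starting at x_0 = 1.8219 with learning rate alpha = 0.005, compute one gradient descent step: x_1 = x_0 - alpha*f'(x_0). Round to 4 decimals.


We compute the gradient at x_0 and apply the update.
f'(x) = 8*x - 24
f'(1.8219) = 8*1.8219 - 24 = -9.4248
x_1 = 1.8219 - 0.005*-9.4248 = 1.869


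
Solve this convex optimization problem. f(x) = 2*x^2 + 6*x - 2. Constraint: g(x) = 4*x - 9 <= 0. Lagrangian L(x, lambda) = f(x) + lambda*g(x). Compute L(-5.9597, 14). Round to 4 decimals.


Step 1: Evaluate f(x).
f(-5.9597) = 2*(-5.9597)^2 + 6*(-5.9597) - 2 = 33.2778
Step 2: Evaluate g(x).
g(-5.9597) = 4*-5.9597 - 9 = -32.8388
Step 3: Compute Lagrangian.
L = 33.2778 + 14*-32.8388 = -426.4654


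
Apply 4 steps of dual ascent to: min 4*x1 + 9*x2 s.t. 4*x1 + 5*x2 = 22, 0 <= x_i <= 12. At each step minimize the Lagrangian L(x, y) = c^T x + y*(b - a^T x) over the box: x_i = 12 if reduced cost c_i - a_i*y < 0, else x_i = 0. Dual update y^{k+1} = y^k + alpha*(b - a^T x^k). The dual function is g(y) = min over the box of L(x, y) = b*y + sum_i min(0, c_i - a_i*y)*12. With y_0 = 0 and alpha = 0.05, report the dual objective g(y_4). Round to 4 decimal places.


Dual ascent for LP: min 4*x1 + 9*x2, 4*x1 + 5*x2 = 22, 0 <= x_i <= 12
Step 1: y^k = 0.0, reduced costs: (4.0, 9.0)
  x^k = (0.0, 0.0), subgradient = b - a^T x = 22.0
  y^{k+1} = 0.0 + 0.05*22.0 = 1.1
Step 2: y^k = 1.1, reduced costs: (-0.4, 3.5)
  x^k = (12.0, 0.0), subgradient = b - a^T x = -26.0
  y^{k+1} = 1.1 + 0.05*-26.0 = -0.2
Step 3: y^k = -0.2, reduced costs: (4.8, 10.0)
  x^k = (0.0, 0.0), subgradient = b - a^T x = 22.0
  y^{k+1} = -0.2 + 0.05*22.0 = 0.9
Step 4: y^k = 0.9, reduced costs: (0.4, 4.5)
  x^k = (0.0, 0.0), subgradient = b - a^T x = 22.0
  y^{k+1} = 0.9 + 0.05*22.0 = 2.0
Dual objective at y_4 = 2.0: reduced costs (-4.0, -1.0), box minimizer x = (12.0, 12.0)
g(y_4) = b*y + (c1 - a1*y)*x1 + (c2 - a2*y)*x2 = 22*2.0 + (-4.0)*12.0 + (-1.0)*12.0 = 44.0 - 48.0 - 12.0 = -16.0


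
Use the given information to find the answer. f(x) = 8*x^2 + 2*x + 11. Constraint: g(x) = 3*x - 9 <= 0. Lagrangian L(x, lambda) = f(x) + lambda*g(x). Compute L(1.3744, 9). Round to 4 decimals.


Step 1: Evaluate f(x).
f(1.3744) = 8*1.3744^2 + 2*1.3744 + 11 = 28.8606
Step 2: Evaluate g(x).
g(1.3744) = 3*1.3744 - 9 = -4.8768
Step 3: Compute Lagrangian.
L = 28.8606 + 9*-4.8768 = -15.0306


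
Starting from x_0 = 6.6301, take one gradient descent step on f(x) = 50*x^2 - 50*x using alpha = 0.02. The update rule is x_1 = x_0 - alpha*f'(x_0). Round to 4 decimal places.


We compute the gradient at x_0 and apply the update.
f'(x) = 100*x - 50
f'(6.6301) = 100*6.6301 - 50 = 613.01
x_1 = 6.6301 - 0.02*613.01 = -5.6301


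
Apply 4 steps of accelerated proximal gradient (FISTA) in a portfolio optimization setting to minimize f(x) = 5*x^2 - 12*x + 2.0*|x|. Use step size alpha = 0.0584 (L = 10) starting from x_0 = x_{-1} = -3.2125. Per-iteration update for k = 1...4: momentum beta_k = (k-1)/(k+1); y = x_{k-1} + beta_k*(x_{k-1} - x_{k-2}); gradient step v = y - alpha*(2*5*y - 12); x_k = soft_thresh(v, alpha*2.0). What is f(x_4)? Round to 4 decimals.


FISTA on f(x) = 5*x^2 - 12*x + 2.0*|x|
L = 10, alpha = 0.0584
Iteration 1: beta = 0.0, y = -3.2125 + 0.0*(-3.2125 + 3.2125) = -3.2125
  grad(y) = -44.125, v = y - alpha*grad = -0.6356
  prox(v) = soft_thresh(-0.6356, 0.1168) = -0.5188
Iteration 2: beta = 0.3333, y = -0.5188 + 0.3333*(-0.5188 + 3.2125) = 0.3791
  grad(y) = -8.209, v = y - alpha*grad = 0.8585
  prox(v) = soft_thresh(0.8585, 0.1168) = 0.7417
Iteration 3: beta = 0.5, y = 0.7417 + 0.5*(0.7417 + 0.5188) = 1.372
  grad(y) = 1.7196, v = y - alpha*grad = 1.2715
  prox(v) = soft_thresh(1.2715, 0.1168) = 1.1547
Iteration 4: beta = 0.6, y = 1.1547 + 0.6*(1.1547 - 0.7417) = 1.4026
  grad(y) = 2.0255, v = y - alpha*grad = 1.2843
  prox(v) = soft_thresh(1.2843, 0.1168) = 1.1675
f(x_4) = 5*1.1675^2 - 12*1.1675 + 2.0*|1.1675| = -4.8598


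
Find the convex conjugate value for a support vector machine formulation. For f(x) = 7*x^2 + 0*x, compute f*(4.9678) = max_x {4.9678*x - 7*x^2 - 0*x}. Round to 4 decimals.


f*(y) = sup_x {y*x - a*x^2 - b*x} = sup_x {(y-b)*x - a*x^2}
FOC: (y - b) - 2a*x = 0 => x* = (y - b)/(2a)
x* = (4.9678 - 0)/(2*7) = 0.3548
f*(4.9678) = (y-b)^2/(4a) = (4.9678 - 0)^2/(4*7)
= 24.679/28 = 0.8814


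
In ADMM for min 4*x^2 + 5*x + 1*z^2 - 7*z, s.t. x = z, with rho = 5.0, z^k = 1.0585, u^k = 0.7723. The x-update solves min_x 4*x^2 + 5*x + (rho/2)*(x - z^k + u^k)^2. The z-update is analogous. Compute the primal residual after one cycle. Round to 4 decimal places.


ADMM iteration with rho = 5.0, z^k = 1.0585, u^k = 0.7723
Step 1: x-update.
Minimize 4*x^2 + 5*x + (5.0/2)*(x - 1.0585 + 0.7723)^2
FOC: (2*4 + 5.0)*x = -5 + 5.0*(1.0585 - 0.7723)
x^{k+1} = -0.2745
Step 2: z-update.
Minimize 1*z^2 - 7*z + (5.0/2)*(-0.2745 - z + 0.7723)^2
FOC: (2*1 + 5.0)*z = 7 + 5.0*(-0.2745 + 0.7723)
z^{k+1} = 1.3555
Step 3: u-update.
u^{k+1} = 0.7723 - 0.2745 - 1.3555 = -0.8578
Step 4: Primal residual = |-0.2745 - 1.3555| = 1.6301


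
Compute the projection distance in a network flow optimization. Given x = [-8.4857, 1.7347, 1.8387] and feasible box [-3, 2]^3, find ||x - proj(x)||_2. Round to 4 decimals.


Project each component onto [-3, 2].
clip(-8.4857) = -3.0, clip(1.7347) = 1.7347, clip(1.8387) = 1.8387
Projection = [-3.0, 1.7347, 1.8387]
Squared diffs: [30.0929, 0.0, 0.0]
Distance = sqrt(30.0929) = 5.4857


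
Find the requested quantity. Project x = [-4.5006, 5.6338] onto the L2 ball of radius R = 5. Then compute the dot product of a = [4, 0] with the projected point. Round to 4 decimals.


Step 1: Compute ||x|| (intermediates to 6 decimals).
||x|| = sqrt((-4.5006)^2 + 5.6338^2) = 7.210763
Step 2: Project.
Since ||x|| > R, scale = R/||x|| = 5/7.210763 = 0.693408, proj(x) = scale * x
proj(x) = [-3.120752, 3.906522]
Step 3: Dot product.
a^T * proj(x) = 4*(-3.120752) + 0*3.906522 = -12.483


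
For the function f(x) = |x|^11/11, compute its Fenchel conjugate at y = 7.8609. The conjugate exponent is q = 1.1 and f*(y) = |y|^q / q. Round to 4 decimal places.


The conjugate exponent q satisfies 1/p + 1/q = 1.
p = 11, so q = 11/(11 - 1) = 1.1
|y|^q = 7.8609^1.1 = 9.6609
f*(7.8609) = 9.6609 / 1.1 = 8.7827


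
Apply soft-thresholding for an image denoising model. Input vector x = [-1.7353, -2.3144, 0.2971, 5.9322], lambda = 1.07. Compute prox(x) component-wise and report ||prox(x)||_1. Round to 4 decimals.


Soft-thresholding with lambda = 1.07:
prox(-1.7353) = sign(-1.7353)*max(|-1.7353| - 1.07, 0) = -0.6653
prox(-2.3144) = sign(-2.3144)*max(|-2.3144| - 1.07, 0) = -1.2444
prox(0.2971) = sign(0.2971)*max(|0.2971| - 1.07, 0) = 0.0
prox(5.9322) = sign(5.9322)*max(|5.9322| - 1.07, 0) = 4.8622
prox(x) = [-0.6653, -1.2444, 0.0, 4.8622]
||prox(x)||_1 = 0.6653 + 1.2444 + 0.0 + 4.8622 = 6.7719


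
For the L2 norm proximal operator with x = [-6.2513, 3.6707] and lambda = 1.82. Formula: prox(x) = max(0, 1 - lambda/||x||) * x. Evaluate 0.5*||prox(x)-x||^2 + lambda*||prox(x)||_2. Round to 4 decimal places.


Step 1: Compute ||x||.
||x|| = 7.2493
Step 2: Compute scaling factor.
scale = max(0, 1 - 1.82/7.2493) = 0.7489
Step 3: prox(x) = [-4.6819, 2.7491]
||prox(x)|| = 5.4293
Step 4: Proximal objective.
0.5*||prox-x||^2 = 1.6562
lambda*||prox|| = 9.8813
Total = 11.5376


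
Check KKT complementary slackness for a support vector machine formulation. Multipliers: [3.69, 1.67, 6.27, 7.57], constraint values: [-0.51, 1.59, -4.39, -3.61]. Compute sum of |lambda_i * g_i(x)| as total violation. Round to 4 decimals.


KKT complementary slackness check:
lambda_1 * g_1 = 3.69 * -0.51 = -1.8819
lambda_2 * g_2 = 1.67 * 1.59 = 2.6553
lambda_3 * g_3 = 6.27 * -4.39 = -27.5253
lambda_4 * g_4 = 7.57 * -3.61 = -27.3277
Total violation = 1.8819 + 2.6553 + 27.5253 + 27.3277 = 59.3902


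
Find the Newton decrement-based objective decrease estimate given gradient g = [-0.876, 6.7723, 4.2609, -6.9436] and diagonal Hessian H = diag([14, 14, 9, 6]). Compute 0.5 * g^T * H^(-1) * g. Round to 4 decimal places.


Step 1: H is diagonal, so H^(-1) * g = [-0.0626, 0.4837, 0.4734, -1.1573].
Step 2: g^T H^(-1) g = sum_i g_i^2 / H_ii
  = (-0.876)^2/14 + (6.7723)^2/14 + (4.2609)^2/9 + (-6.9436)^2/6
  = 0.0548 + 3.276 + 2.0173 + 8.0356 = 13.3837
Step 3: Objective decrease = 0.5 * g^T H^(-1) g = 6.6918


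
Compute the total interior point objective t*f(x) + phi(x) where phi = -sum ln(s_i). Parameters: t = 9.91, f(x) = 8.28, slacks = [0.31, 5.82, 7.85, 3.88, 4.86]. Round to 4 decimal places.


Step 1: Compute log-barrier.
ln values: [-1.1712, 1.7613, 2.0605, 1.3558, 1.581]
phi = -(-1.1712 + 1.7613 + 2.0605 + 1.3558 + 1.581) = -5.5875
Step 2: Compute augmented objective.
t*f(x) = 9.91*8.28 = 82.0548
Total = 82.0548 - 5.5875 = 76.4673


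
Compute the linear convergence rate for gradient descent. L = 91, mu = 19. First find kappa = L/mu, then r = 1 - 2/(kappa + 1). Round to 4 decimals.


Step 1: Compute the condition number.
kappa = L/mu = 91/19 = 4.7895
Step 2: Compute the convergence rate.
r = 1 - 2/(kappa + 1) = 1 - 2*mu/(L + mu) = (L - mu)/(L + mu) = 72/110 = 0.6545


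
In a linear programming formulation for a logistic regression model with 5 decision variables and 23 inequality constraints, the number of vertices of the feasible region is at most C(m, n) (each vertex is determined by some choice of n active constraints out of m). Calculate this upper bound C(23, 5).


Each vertex corresponds to some choice of n active constraints out of m, so the number of vertices is at most C(m, n) = m! / (n!(m-n)!).
m = 23, n = 5
Numerator: 23 * 22 * 21 * 20 * 19
Denominator: 5! = 120
C(23, 5) = 33649
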